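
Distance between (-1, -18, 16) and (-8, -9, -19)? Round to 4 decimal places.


d = sqrt((-8--1)^2 + (-9--18)^2 + (-19-16)^2) = 36.8103

36.8103


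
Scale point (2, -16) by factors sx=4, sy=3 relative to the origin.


Scaling: (x*sx, y*sy) = (2*4, -16*3) = (8, -48)

(8, -48)


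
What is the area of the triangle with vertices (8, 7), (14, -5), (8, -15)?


Area = |x1(y2-y3) + x2(y3-y1) + x3(y1-y2)| / 2
= |8*(-5--15) + 14*(-15-7) + 8*(7--5)| / 2
= 66

66


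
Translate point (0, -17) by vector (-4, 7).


Translation: (x+dx, y+dy) = (0+-4, -17+7) = (-4, -10)

(-4, -10)


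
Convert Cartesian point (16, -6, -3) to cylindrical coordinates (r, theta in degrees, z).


r = sqrt(16^2 + (-6)^2) = 17.088
theta = atan2(-6, 16) = 339.444 deg
z = -3

r = 17.088, theta = 339.444 deg, z = -3


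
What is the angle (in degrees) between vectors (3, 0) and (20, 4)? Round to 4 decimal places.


dot = 3*20 + 0*4 = 60
|u| = 3, |v| = 20.3961
cos(angle) = 0.9806
angle = 11.3099 degrees

11.3099 degrees


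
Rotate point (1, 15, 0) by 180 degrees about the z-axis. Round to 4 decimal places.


x' = 1*cos(180) - 15*sin(180) = -1
y' = 1*sin(180) + 15*cos(180) = -15
z' = 0

(-1, -15, 0)


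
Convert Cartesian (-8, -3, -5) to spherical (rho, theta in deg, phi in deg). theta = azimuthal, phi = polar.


rho = sqrt((-8)^2 + (-3)^2 + (-5)^2) = 9.8995
theta = atan2(-3, -8) = 200.556 deg
phi = acos(-5/9.8995) = 120.3364 deg

rho = 9.8995, theta = 200.556 deg, phi = 120.3364 deg


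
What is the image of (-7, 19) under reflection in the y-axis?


Reflection across y-axis: (x, y) -> (-x, y)
(-7, 19) -> (7, 19)

(7, 19)


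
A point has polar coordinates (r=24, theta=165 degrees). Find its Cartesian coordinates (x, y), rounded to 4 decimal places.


x = 24 * cos(165) = -23.1822
y = 24 * sin(165) = 6.2117

(-23.1822, 6.2117)


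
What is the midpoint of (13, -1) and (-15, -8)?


Midpoint = ((13+-15)/2, (-1+-8)/2) = (-1, -4.5)

(-1, -4.5)


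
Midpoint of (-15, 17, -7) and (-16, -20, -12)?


Midpoint = ((-15+-16)/2, (17+-20)/2, (-7+-12)/2) = (-15.5, -1.5, -9.5)

(-15.5, -1.5, -9.5)


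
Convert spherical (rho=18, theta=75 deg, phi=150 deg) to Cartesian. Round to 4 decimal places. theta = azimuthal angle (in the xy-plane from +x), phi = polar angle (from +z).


x = 18 * sin(150) * cos(75) = 2.3294
y = 18 * sin(150) * sin(75) = 8.6933
z = 18 * cos(150) = -15.5885

(2.3294, 8.6933, -15.5885)


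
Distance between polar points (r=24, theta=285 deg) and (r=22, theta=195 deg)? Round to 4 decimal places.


d = sqrt(r1^2 + r2^2 - 2*r1*r2*cos(t2-t1))
d = sqrt(24^2 + 22^2 - 2*24*22*cos(195-285)) = 32.5576

32.5576


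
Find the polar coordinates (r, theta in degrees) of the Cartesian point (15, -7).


r = sqrt(15^2 + (-7)^2) = 16.5529
theta = atan2(-7, 15) = 334.9831 degrees

r = 16.5529, theta = 334.9831 degrees


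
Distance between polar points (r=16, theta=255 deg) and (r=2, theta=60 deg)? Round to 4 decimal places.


d = sqrt(r1^2 + r2^2 - 2*r1*r2*cos(t2-t1))
d = sqrt(16^2 + 2^2 - 2*16*2*cos(60-255)) = 17.9393

17.9393


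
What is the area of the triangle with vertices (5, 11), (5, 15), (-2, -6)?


Area = |x1(y2-y3) + x2(y3-y1) + x3(y1-y2)| / 2
= |5*(15--6) + 5*(-6-11) + -2*(11-15)| / 2
= 14

14


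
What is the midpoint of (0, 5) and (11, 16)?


Midpoint = ((0+11)/2, (5+16)/2) = (5.5, 10.5)

(5.5, 10.5)


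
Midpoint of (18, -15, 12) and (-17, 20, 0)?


Midpoint = ((18+-17)/2, (-15+20)/2, (12+0)/2) = (0.5, 2.5, 6)

(0.5, 2.5, 6)


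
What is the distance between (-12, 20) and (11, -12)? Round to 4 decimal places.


d = sqrt((11--12)^2 + (-12-20)^2) = 39.4081

39.4081


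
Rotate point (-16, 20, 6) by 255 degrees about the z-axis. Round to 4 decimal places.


x' = -16*cos(255) - 20*sin(255) = 23.4596
y' = -16*sin(255) + 20*cos(255) = 10.2784
z' = 6

(23.4596, 10.2784, 6)


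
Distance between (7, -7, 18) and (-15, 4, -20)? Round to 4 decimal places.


d = sqrt((-15-7)^2 + (4--7)^2 + (-20-18)^2) = 45.2659

45.2659


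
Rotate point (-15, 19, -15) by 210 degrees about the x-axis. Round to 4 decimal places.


x' = -15
y' = 19*cos(210) - -15*sin(210) = -23.9545
z' = 19*sin(210) + -15*cos(210) = 3.4904

(-15, -23.9545, 3.4904)


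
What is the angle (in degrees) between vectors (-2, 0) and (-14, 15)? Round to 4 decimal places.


dot = -2*-14 + 0*15 = 28
|u| = 2, |v| = 20.5183
cos(angle) = 0.6823
angle = 46.9749 degrees

46.9749 degrees


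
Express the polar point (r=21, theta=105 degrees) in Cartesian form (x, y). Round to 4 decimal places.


x = 21 * cos(105) = -5.4352
y = 21 * sin(105) = 20.2844

(-5.4352, 20.2844)


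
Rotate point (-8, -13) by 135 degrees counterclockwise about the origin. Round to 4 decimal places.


x' = -8*cos(135) - -13*sin(135) = 14.8492
y' = -8*sin(135) + -13*cos(135) = 3.5355

(14.8492, 3.5355)


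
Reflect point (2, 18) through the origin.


Reflection through origin: (x, y) -> (-x, -y)
(2, 18) -> (-2, -18)

(-2, -18)


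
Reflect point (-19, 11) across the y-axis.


Reflection across y-axis: (x, y) -> (-x, y)
(-19, 11) -> (19, 11)

(19, 11)


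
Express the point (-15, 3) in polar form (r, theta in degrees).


r = sqrt((-15)^2 + 3^2) = 15.2971
theta = atan2(3, -15) = 168.6901 degrees

r = 15.2971, theta = 168.6901 degrees


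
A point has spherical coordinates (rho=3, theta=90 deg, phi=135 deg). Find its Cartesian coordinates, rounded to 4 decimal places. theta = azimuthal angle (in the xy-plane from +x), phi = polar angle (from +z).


x = 3 * sin(135) * cos(90) = 0
y = 3 * sin(135) * sin(90) = 2.1213
z = 3 * cos(135) = -2.1213

(0, 2.1213, -2.1213)


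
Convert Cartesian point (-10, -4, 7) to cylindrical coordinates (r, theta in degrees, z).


r = sqrt((-10)^2 + (-4)^2) = 10.7703
theta = atan2(-4, -10) = 201.8014 deg
z = 7

r = 10.7703, theta = 201.8014 deg, z = 7


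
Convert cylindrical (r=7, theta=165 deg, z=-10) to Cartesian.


x = 7 * cos(165) = -6.7615
y = 7 * sin(165) = 1.8117
z = -10

(-6.7615, 1.8117, -10)


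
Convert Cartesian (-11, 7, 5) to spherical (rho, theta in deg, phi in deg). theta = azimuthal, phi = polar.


rho = sqrt((-11)^2 + 7^2 + 5^2) = 13.9642
theta = atan2(7, -11) = 147.5288 deg
phi = acos(5/13.9642) = 69.0191 deg

rho = 13.9642, theta = 147.5288 deg, phi = 69.0191 deg


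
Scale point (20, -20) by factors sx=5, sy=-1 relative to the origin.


Scaling: (x*sx, y*sy) = (20*5, -20*-1) = (100, 20)

(100, 20)


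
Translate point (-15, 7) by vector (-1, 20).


Translation: (x+dx, y+dy) = (-15+-1, 7+20) = (-16, 27)

(-16, 27)


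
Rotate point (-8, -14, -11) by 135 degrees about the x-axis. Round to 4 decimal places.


x' = -8
y' = -14*cos(135) - -11*sin(135) = 17.6777
z' = -14*sin(135) + -11*cos(135) = -2.1213

(-8, 17.6777, -2.1213)


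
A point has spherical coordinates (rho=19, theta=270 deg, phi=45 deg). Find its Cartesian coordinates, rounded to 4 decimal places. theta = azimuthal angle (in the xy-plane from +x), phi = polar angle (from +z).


x = 19 * sin(45) * cos(270) = 0
y = 19 * sin(45) * sin(270) = -13.435
z = 19 * cos(45) = 13.435

(0, -13.435, 13.435)


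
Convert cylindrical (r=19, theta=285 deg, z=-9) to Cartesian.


x = 19 * cos(285) = 4.9176
y = 19 * sin(285) = -18.3526
z = -9

(4.9176, -18.3526, -9)


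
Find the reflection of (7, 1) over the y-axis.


Reflection across y-axis: (x, y) -> (-x, y)
(7, 1) -> (-7, 1)

(-7, 1)


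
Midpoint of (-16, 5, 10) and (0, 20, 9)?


Midpoint = ((-16+0)/2, (5+20)/2, (10+9)/2) = (-8, 12.5, 9.5)

(-8, 12.5, 9.5)


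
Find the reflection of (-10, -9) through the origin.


Reflection through origin: (x, y) -> (-x, -y)
(-10, -9) -> (10, 9)

(10, 9)


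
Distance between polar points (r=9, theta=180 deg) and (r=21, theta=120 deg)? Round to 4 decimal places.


d = sqrt(r1^2 + r2^2 - 2*r1*r2*cos(t2-t1))
d = sqrt(9^2 + 21^2 - 2*9*21*cos(120-180)) = 18.2483

18.2483


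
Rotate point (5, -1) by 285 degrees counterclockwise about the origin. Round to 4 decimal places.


x' = 5*cos(285) - -1*sin(285) = 0.3282
y' = 5*sin(285) + -1*cos(285) = -5.0884

(0.3282, -5.0884)


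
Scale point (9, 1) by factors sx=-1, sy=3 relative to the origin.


Scaling: (x*sx, y*sy) = (9*-1, 1*3) = (-9, 3)

(-9, 3)


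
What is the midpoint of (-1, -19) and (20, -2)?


Midpoint = ((-1+20)/2, (-19+-2)/2) = (9.5, -10.5)

(9.5, -10.5)


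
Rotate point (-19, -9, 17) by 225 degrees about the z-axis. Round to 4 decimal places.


x' = -19*cos(225) - -9*sin(225) = 7.0711
y' = -19*sin(225) + -9*cos(225) = 19.799
z' = 17

(7.0711, 19.799, 17)


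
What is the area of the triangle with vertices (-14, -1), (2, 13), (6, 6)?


Area = |x1(y2-y3) + x2(y3-y1) + x3(y1-y2)| / 2
= |-14*(13-6) + 2*(6--1) + 6*(-1-13)| / 2
= 84

84


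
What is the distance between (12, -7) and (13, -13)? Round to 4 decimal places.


d = sqrt((13-12)^2 + (-13--7)^2) = 6.0828

6.0828


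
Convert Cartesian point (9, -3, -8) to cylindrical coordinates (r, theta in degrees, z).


r = sqrt(9^2 + (-3)^2) = 9.4868
theta = atan2(-3, 9) = 341.5651 deg
z = -8

r = 9.4868, theta = 341.5651 deg, z = -8


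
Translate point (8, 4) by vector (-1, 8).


Translation: (x+dx, y+dy) = (8+-1, 4+8) = (7, 12)

(7, 12)


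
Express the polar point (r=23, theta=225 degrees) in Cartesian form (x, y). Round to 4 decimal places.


x = 23 * cos(225) = -16.2635
y = 23 * sin(225) = -16.2635

(-16.2635, -16.2635)


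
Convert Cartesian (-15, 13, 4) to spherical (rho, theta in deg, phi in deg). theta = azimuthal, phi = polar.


rho = sqrt((-15)^2 + 13^2 + 4^2) = 20.2485
theta = atan2(13, -15) = 139.0856 deg
phi = acos(4/20.2485) = 78.6065 deg

rho = 20.2485, theta = 139.0856 deg, phi = 78.6065 deg


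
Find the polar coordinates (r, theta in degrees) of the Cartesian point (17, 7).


r = sqrt(17^2 + 7^2) = 18.3848
theta = atan2(7, 17) = 22.3801 degrees

r = 18.3848, theta = 22.3801 degrees


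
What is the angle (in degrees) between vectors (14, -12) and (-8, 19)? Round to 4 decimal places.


dot = 14*-8 + -12*19 = -340
|u| = 18.4391, |v| = 20.6155
cos(angle) = -0.8944
angle = 153.4349 degrees

153.4349 degrees


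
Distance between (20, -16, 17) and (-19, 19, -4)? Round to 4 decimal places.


d = sqrt((-19-20)^2 + (19--16)^2 + (-4-17)^2) = 56.4535

56.4535


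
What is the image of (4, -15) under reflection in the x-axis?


Reflection across x-axis: (x, y) -> (x, -y)
(4, -15) -> (4, 15)

(4, 15)


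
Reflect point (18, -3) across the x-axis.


Reflection across x-axis: (x, y) -> (x, -y)
(18, -3) -> (18, 3)

(18, 3)


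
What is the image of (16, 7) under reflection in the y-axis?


Reflection across y-axis: (x, y) -> (-x, y)
(16, 7) -> (-16, 7)

(-16, 7)


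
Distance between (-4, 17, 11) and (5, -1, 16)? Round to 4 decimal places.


d = sqrt((5--4)^2 + (-1-17)^2 + (16-11)^2) = 20.7364

20.7364


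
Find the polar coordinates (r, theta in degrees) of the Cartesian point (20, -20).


r = sqrt(20^2 + (-20)^2) = 28.2843
theta = atan2(-20, 20) = 315 degrees

r = 28.2843, theta = 315 degrees


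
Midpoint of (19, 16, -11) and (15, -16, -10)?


Midpoint = ((19+15)/2, (16+-16)/2, (-11+-10)/2) = (17, 0, -10.5)

(17, 0, -10.5)


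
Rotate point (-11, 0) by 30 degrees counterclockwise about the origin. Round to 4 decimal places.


x' = -11*cos(30) - 0*sin(30) = -9.5263
y' = -11*sin(30) + 0*cos(30) = -5.5

(-9.5263, -5.5)


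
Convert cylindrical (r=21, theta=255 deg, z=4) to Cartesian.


x = 21 * cos(255) = -5.4352
y = 21 * sin(255) = -20.2844
z = 4

(-5.4352, -20.2844, 4)


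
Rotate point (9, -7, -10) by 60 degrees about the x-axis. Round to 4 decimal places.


x' = 9
y' = -7*cos(60) - -10*sin(60) = 5.1603
z' = -7*sin(60) + -10*cos(60) = -11.0622

(9, 5.1603, -11.0622)


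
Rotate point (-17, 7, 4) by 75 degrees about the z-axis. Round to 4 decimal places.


x' = -17*cos(75) - 7*sin(75) = -11.1614
y' = -17*sin(75) + 7*cos(75) = -14.609
z' = 4

(-11.1614, -14.609, 4)


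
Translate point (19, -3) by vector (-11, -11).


Translation: (x+dx, y+dy) = (19+-11, -3+-11) = (8, -14)

(8, -14)


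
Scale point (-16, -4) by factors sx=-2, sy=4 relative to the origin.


Scaling: (x*sx, y*sy) = (-16*-2, -4*4) = (32, -16)

(32, -16)


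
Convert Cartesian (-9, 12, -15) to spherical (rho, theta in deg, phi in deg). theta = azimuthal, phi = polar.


rho = sqrt((-9)^2 + 12^2 + (-15)^2) = 21.2132
theta = atan2(12, -9) = 126.8699 deg
phi = acos(-15/21.2132) = 135 deg

rho = 21.2132, theta = 126.8699 deg, phi = 135 deg


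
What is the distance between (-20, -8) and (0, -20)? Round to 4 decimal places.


d = sqrt((0--20)^2 + (-20--8)^2) = 23.3238

23.3238


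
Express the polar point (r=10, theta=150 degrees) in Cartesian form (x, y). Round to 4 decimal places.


x = 10 * cos(150) = -8.6603
y = 10 * sin(150) = 5

(-8.6603, 5)


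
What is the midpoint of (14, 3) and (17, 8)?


Midpoint = ((14+17)/2, (3+8)/2) = (15.5, 5.5)

(15.5, 5.5)


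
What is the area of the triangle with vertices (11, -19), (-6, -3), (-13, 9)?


Area = |x1(y2-y3) + x2(y3-y1) + x3(y1-y2)| / 2
= |11*(-3-9) + -6*(9--19) + -13*(-19--3)| / 2
= 46

46


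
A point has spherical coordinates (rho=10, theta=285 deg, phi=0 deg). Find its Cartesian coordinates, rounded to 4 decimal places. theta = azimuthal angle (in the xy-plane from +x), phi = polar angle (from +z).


x = 10 * sin(0) * cos(285) = 0
y = 10 * sin(0) * sin(285) = 0
z = 10 * cos(0) = 10

(0, 0, 10)


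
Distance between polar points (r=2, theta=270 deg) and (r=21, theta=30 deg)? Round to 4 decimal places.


d = sqrt(r1^2 + r2^2 - 2*r1*r2*cos(t2-t1))
d = sqrt(2^2 + 21^2 - 2*2*21*cos(30-270)) = 22.0681

22.0681


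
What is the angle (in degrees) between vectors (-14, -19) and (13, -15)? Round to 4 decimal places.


dot = -14*13 + -19*-15 = 103
|u| = 23.6008, |v| = 19.8494
cos(angle) = 0.2199
angle = 77.2987 degrees

77.2987 degrees


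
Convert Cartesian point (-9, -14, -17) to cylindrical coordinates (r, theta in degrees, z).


r = sqrt((-9)^2 + (-14)^2) = 16.6433
theta = atan2(-14, -9) = 237.2648 deg
z = -17

r = 16.6433, theta = 237.2648 deg, z = -17


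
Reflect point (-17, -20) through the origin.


Reflection through origin: (x, y) -> (-x, -y)
(-17, -20) -> (17, 20)

(17, 20)


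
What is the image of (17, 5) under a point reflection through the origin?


Reflection through origin: (x, y) -> (-x, -y)
(17, 5) -> (-17, -5)

(-17, -5)


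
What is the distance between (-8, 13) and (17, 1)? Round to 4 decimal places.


d = sqrt((17--8)^2 + (1-13)^2) = 27.7308

27.7308


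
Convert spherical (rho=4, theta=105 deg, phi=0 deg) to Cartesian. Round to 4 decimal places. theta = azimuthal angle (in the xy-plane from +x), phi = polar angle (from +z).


x = 4 * sin(0) * cos(105) = 0
y = 4 * sin(0) * sin(105) = 0
z = 4 * cos(0) = 4

(0, 0, 4)


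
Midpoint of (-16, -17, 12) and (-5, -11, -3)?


Midpoint = ((-16+-5)/2, (-17+-11)/2, (12+-3)/2) = (-10.5, -14, 4.5)

(-10.5, -14, 4.5)


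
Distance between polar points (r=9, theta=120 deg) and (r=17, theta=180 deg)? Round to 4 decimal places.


d = sqrt(r1^2 + r2^2 - 2*r1*r2*cos(t2-t1))
d = sqrt(9^2 + 17^2 - 2*9*17*cos(180-120)) = 14.7309

14.7309


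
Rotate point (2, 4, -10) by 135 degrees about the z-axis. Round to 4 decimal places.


x' = 2*cos(135) - 4*sin(135) = -4.2426
y' = 2*sin(135) + 4*cos(135) = -1.4142
z' = -10

(-4.2426, -1.4142, -10)


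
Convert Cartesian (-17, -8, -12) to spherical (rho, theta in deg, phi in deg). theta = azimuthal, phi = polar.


rho = sqrt((-17)^2 + (-8)^2 + (-12)^2) = 22.2935
theta = atan2(-8, -17) = 205.2011 deg
phi = acos(-12/22.2935) = 122.5662 deg

rho = 22.2935, theta = 205.2011 deg, phi = 122.5662 deg


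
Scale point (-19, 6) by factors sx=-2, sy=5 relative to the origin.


Scaling: (x*sx, y*sy) = (-19*-2, 6*5) = (38, 30)

(38, 30)


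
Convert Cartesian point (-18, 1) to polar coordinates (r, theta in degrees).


r = sqrt((-18)^2 + 1^2) = 18.0278
theta = atan2(1, -18) = 176.8202 degrees

r = 18.0278, theta = 176.8202 degrees


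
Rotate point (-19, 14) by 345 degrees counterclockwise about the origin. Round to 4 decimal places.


x' = -19*cos(345) - 14*sin(345) = -14.7291
y' = -19*sin(345) + 14*cos(345) = 18.4405

(-14.7291, 18.4405)


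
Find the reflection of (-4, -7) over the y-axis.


Reflection across y-axis: (x, y) -> (-x, y)
(-4, -7) -> (4, -7)

(4, -7)


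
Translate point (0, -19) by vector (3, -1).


Translation: (x+dx, y+dy) = (0+3, -19+-1) = (3, -20)

(3, -20)


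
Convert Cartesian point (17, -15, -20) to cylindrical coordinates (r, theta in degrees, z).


r = sqrt(17^2 + (-15)^2) = 22.6716
theta = atan2(-15, 17) = 318.5763 deg
z = -20

r = 22.6716, theta = 318.5763 deg, z = -20


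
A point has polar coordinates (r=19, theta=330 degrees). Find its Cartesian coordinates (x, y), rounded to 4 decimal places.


x = 19 * cos(330) = 16.4545
y = 19 * sin(330) = -9.5

(16.4545, -9.5)


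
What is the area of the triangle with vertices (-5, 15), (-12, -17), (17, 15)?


Area = |x1(y2-y3) + x2(y3-y1) + x3(y1-y2)| / 2
= |-5*(-17-15) + -12*(15-15) + 17*(15--17)| / 2
= 352

352


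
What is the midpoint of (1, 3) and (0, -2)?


Midpoint = ((1+0)/2, (3+-2)/2) = (0.5, 0.5)

(0.5, 0.5)


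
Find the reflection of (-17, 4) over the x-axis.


Reflection across x-axis: (x, y) -> (x, -y)
(-17, 4) -> (-17, -4)

(-17, -4)


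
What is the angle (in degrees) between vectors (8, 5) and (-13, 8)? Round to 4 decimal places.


dot = 8*-13 + 5*8 = -64
|u| = 9.434, |v| = 15.2643
cos(angle) = -0.4444
angle = 116.3871 degrees

116.3871 degrees


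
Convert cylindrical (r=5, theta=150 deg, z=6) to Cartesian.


x = 5 * cos(150) = -4.3301
y = 5 * sin(150) = 2.5
z = 6

(-4.3301, 2.5, 6)


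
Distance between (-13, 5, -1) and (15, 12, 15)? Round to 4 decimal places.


d = sqrt((15--13)^2 + (12-5)^2 + (15--1)^2) = 33

33


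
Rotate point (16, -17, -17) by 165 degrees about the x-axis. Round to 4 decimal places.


x' = 16
y' = -17*cos(165) - -17*sin(165) = 20.8207
z' = -17*sin(165) + -17*cos(165) = 12.0208

(16, 20.8207, 12.0208)


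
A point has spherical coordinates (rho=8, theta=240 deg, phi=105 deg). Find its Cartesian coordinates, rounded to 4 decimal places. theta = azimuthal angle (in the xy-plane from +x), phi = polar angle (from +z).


x = 8 * sin(105) * cos(240) = -3.8637
y = 8 * sin(105) * sin(240) = -6.6921
z = 8 * cos(105) = -2.0706

(-3.8637, -6.6921, -2.0706)


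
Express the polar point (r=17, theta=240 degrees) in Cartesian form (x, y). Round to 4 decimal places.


x = 17 * cos(240) = -8.5
y = 17 * sin(240) = -14.7224

(-8.5, -14.7224)


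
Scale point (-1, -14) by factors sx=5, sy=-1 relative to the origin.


Scaling: (x*sx, y*sy) = (-1*5, -14*-1) = (-5, 14)

(-5, 14)


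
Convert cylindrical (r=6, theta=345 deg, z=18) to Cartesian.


x = 6 * cos(345) = 5.7956
y = 6 * sin(345) = -1.5529
z = 18

(5.7956, -1.5529, 18)


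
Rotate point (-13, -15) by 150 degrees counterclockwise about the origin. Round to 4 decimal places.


x' = -13*cos(150) - -15*sin(150) = 18.7583
y' = -13*sin(150) + -15*cos(150) = 6.4904

(18.7583, 6.4904)


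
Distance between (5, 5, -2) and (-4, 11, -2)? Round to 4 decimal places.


d = sqrt((-4-5)^2 + (11-5)^2 + (-2--2)^2) = 10.8167

10.8167


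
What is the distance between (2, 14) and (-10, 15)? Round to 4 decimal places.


d = sqrt((-10-2)^2 + (15-14)^2) = 12.0416

12.0416


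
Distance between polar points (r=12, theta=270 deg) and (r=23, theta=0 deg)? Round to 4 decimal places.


d = sqrt(r1^2 + r2^2 - 2*r1*r2*cos(t2-t1))
d = sqrt(12^2 + 23^2 - 2*12*23*cos(0-270)) = 25.9422

25.9422


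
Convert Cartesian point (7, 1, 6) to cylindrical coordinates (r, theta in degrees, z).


r = sqrt(7^2 + 1^2) = 7.0711
theta = atan2(1, 7) = 8.1301 deg
z = 6

r = 7.0711, theta = 8.1301 deg, z = 6


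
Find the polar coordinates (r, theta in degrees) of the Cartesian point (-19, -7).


r = sqrt((-19)^2 + (-7)^2) = 20.2485
theta = atan2(-7, -19) = 200.2249 degrees

r = 20.2485, theta = 200.2249 degrees


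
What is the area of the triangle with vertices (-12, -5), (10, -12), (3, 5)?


Area = |x1(y2-y3) + x2(y3-y1) + x3(y1-y2)| / 2
= |-12*(-12-5) + 10*(5--5) + 3*(-5--12)| / 2
= 162.5

162.5


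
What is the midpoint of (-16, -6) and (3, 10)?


Midpoint = ((-16+3)/2, (-6+10)/2) = (-6.5, 2)

(-6.5, 2)


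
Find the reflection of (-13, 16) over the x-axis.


Reflection across x-axis: (x, y) -> (x, -y)
(-13, 16) -> (-13, -16)

(-13, -16)


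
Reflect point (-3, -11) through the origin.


Reflection through origin: (x, y) -> (-x, -y)
(-3, -11) -> (3, 11)

(3, 11)


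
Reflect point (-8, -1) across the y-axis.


Reflection across y-axis: (x, y) -> (-x, y)
(-8, -1) -> (8, -1)

(8, -1)


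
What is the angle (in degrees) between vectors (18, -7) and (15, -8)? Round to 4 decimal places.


dot = 18*15 + -7*-8 = 326
|u| = 19.3132, |v| = 17
cos(angle) = 0.9929
angle = 6.822 degrees

6.822 degrees


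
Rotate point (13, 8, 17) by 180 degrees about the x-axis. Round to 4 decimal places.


x' = 13
y' = 8*cos(180) - 17*sin(180) = -8
z' = 8*sin(180) + 17*cos(180) = -17

(13, -8, -17)


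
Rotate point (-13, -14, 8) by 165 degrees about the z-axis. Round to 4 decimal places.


x' = -13*cos(165) - -14*sin(165) = 16.1805
y' = -13*sin(165) + -14*cos(165) = 10.1583
z' = 8

(16.1805, 10.1583, 8)


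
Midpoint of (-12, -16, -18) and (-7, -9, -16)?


Midpoint = ((-12+-7)/2, (-16+-9)/2, (-18+-16)/2) = (-9.5, -12.5, -17)

(-9.5, -12.5, -17)


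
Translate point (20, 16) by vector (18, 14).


Translation: (x+dx, y+dy) = (20+18, 16+14) = (38, 30)

(38, 30)


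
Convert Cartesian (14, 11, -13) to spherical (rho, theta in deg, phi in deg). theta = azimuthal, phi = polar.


rho = sqrt(14^2 + 11^2 + (-13)^2) = 22.0454
theta = atan2(11, 14) = 38.1572 deg
phi = acos(-13/22.0454) = 126.1352 deg

rho = 22.0454, theta = 38.1572 deg, phi = 126.1352 deg


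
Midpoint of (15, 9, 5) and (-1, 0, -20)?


Midpoint = ((15+-1)/2, (9+0)/2, (5+-20)/2) = (7, 4.5, -7.5)

(7, 4.5, -7.5)


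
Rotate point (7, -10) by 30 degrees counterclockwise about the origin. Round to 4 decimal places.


x' = 7*cos(30) - -10*sin(30) = 11.0622
y' = 7*sin(30) + -10*cos(30) = -5.1603

(11.0622, -5.1603)


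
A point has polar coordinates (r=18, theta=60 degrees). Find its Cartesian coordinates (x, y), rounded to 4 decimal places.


x = 18 * cos(60) = 9
y = 18 * sin(60) = 15.5885

(9, 15.5885)


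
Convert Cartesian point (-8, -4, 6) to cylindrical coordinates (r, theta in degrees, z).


r = sqrt((-8)^2 + (-4)^2) = 8.9443
theta = atan2(-4, -8) = 206.5651 deg
z = 6

r = 8.9443, theta = 206.5651 deg, z = 6


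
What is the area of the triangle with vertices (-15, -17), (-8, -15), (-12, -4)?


Area = |x1(y2-y3) + x2(y3-y1) + x3(y1-y2)| / 2
= |-15*(-15--4) + -8*(-4--17) + -12*(-17--15)| / 2
= 42.5

42.5


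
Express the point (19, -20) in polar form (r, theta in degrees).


r = sqrt(19^2 + (-20)^2) = 27.5862
theta = atan2(-20, 19) = 313.5312 degrees

r = 27.5862, theta = 313.5312 degrees


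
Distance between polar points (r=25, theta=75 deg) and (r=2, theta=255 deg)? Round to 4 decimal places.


d = sqrt(r1^2 + r2^2 - 2*r1*r2*cos(t2-t1))
d = sqrt(25^2 + 2^2 - 2*25*2*cos(255-75)) = 27

27


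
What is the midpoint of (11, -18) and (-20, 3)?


Midpoint = ((11+-20)/2, (-18+3)/2) = (-4.5, -7.5)

(-4.5, -7.5)


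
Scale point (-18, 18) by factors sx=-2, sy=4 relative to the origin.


Scaling: (x*sx, y*sy) = (-18*-2, 18*4) = (36, 72)

(36, 72)


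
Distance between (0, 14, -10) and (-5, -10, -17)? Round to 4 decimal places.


d = sqrt((-5-0)^2 + (-10-14)^2 + (-17--10)^2) = 25.4951

25.4951


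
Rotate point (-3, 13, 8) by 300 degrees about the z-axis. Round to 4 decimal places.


x' = -3*cos(300) - 13*sin(300) = 9.7583
y' = -3*sin(300) + 13*cos(300) = 9.0981
z' = 8

(9.7583, 9.0981, 8)


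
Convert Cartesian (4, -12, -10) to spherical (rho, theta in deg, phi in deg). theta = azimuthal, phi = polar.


rho = sqrt(4^2 + (-12)^2 + (-10)^2) = 16.1245
theta = atan2(-12, 4) = 288.4349 deg
phi = acos(-10/16.1245) = 128.3288 deg

rho = 16.1245, theta = 288.4349 deg, phi = 128.3288 deg


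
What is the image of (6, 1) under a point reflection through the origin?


Reflection through origin: (x, y) -> (-x, -y)
(6, 1) -> (-6, -1)

(-6, -1)


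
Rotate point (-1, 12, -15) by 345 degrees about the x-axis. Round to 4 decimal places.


x' = -1
y' = 12*cos(345) - -15*sin(345) = 7.7088
z' = 12*sin(345) + -15*cos(345) = -17.5947

(-1, 7.7088, -17.5947)


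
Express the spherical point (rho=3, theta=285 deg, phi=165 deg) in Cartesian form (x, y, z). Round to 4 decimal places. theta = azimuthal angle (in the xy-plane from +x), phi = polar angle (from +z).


x = 3 * sin(165) * cos(285) = 0.201
y = 3 * sin(165) * sin(285) = -0.75
z = 3 * cos(165) = -2.8978

(0.201, -0.75, -2.8978)


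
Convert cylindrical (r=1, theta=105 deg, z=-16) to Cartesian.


x = 1 * cos(105) = -0.2588
y = 1 * sin(105) = 0.9659
z = -16

(-0.2588, 0.9659, -16)


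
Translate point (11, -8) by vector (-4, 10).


Translation: (x+dx, y+dy) = (11+-4, -8+10) = (7, 2)

(7, 2)


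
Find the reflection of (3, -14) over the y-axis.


Reflection across y-axis: (x, y) -> (-x, y)
(3, -14) -> (-3, -14)

(-3, -14)


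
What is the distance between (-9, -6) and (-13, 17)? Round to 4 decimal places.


d = sqrt((-13--9)^2 + (17--6)^2) = 23.3452

23.3452


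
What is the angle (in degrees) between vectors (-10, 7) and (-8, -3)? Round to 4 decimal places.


dot = -10*-8 + 7*-3 = 59
|u| = 12.2066, |v| = 8.544
cos(angle) = 0.5657
angle = 55.5481 degrees

55.5481 degrees


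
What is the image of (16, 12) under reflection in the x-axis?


Reflection across x-axis: (x, y) -> (x, -y)
(16, 12) -> (16, -12)

(16, -12)


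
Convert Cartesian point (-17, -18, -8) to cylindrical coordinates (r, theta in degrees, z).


r = sqrt((-17)^2 + (-18)^2) = 24.7588
theta = atan2(-18, -17) = 226.6366 deg
z = -8

r = 24.7588, theta = 226.6366 deg, z = -8


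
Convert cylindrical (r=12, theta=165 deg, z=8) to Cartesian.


x = 12 * cos(165) = -11.5911
y = 12 * sin(165) = 3.1058
z = 8

(-11.5911, 3.1058, 8)


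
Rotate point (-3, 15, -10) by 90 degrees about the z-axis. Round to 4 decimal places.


x' = -3*cos(90) - 15*sin(90) = -15
y' = -3*sin(90) + 15*cos(90) = -3
z' = -10

(-15, -3, -10)


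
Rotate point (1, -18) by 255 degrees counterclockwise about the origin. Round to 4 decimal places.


x' = 1*cos(255) - -18*sin(255) = -17.6455
y' = 1*sin(255) + -18*cos(255) = 3.6928

(-17.6455, 3.6928)


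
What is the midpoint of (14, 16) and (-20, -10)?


Midpoint = ((14+-20)/2, (16+-10)/2) = (-3, 3)

(-3, 3)


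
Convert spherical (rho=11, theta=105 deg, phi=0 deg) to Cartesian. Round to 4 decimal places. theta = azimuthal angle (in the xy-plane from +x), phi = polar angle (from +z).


x = 11 * sin(0) * cos(105) = 0
y = 11 * sin(0) * sin(105) = 0
z = 11 * cos(0) = 11

(0, 0, 11)


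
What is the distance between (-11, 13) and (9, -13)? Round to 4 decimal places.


d = sqrt((9--11)^2 + (-13-13)^2) = 32.8024

32.8024


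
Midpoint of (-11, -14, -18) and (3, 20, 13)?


Midpoint = ((-11+3)/2, (-14+20)/2, (-18+13)/2) = (-4, 3, -2.5)

(-4, 3, -2.5)


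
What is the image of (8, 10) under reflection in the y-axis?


Reflection across y-axis: (x, y) -> (-x, y)
(8, 10) -> (-8, 10)

(-8, 10)


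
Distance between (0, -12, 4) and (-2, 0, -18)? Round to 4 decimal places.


d = sqrt((-2-0)^2 + (0--12)^2 + (-18-4)^2) = 25.1396

25.1396


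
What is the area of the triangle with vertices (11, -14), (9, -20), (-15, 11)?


Area = |x1(y2-y3) + x2(y3-y1) + x3(y1-y2)| / 2
= |11*(-20-11) + 9*(11--14) + -15*(-14--20)| / 2
= 103

103


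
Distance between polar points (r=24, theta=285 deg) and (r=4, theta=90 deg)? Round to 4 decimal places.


d = sqrt(r1^2 + r2^2 - 2*r1*r2*cos(t2-t1))
d = sqrt(24^2 + 4^2 - 2*24*4*cos(90-285)) = 27.8829

27.8829


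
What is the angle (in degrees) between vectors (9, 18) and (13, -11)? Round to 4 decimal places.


dot = 9*13 + 18*-11 = -81
|u| = 20.1246, |v| = 17.0294
cos(angle) = -0.2364
angle = 103.6713 degrees

103.6713 degrees


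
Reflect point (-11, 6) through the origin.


Reflection through origin: (x, y) -> (-x, -y)
(-11, 6) -> (11, -6)

(11, -6)


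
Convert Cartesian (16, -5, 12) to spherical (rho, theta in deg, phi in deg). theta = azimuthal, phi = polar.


rho = sqrt(16^2 + (-5)^2 + 12^2) = 20.6155
theta = atan2(-5, 16) = 342.646 deg
phi = acos(12/20.6155) = 54.4026 deg

rho = 20.6155, theta = 342.646 deg, phi = 54.4026 deg


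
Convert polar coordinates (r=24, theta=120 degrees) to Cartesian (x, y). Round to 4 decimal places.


x = 24 * cos(120) = -12
y = 24 * sin(120) = 20.7846

(-12, 20.7846)


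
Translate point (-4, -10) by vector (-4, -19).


Translation: (x+dx, y+dy) = (-4+-4, -10+-19) = (-8, -29)

(-8, -29)


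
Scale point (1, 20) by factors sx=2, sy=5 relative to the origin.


Scaling: (x*sx, y*sy) = (1*2, 20*5) = (2, 100)

(2, 100)


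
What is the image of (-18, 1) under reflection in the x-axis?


Reflection across x-axis: (x, y) -> (x, -y)
(-18, 1) -> (-18, -1)

(-18, -1)


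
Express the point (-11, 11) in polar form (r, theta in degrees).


r = sqrt((-11)^2 + 11^2) = 15.5563
theta = atan2(11, -11) = 135 degrees

r = 15.5563, theta = 135 degrees


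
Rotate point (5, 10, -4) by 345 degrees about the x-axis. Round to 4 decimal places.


x' = 5
y' = 10*cos(345) - -4*sin(345) = 8.624
z' = 10*sin(345) + -4*cos(345) = -6.4519

(5, 8.624, -6.4519)


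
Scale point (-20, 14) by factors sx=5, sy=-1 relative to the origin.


Scaling: (x*sx, y*sy) = (-20*5, 14*-1) = (-100, -14)

(-100, -14)


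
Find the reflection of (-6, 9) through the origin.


Reflection through origin: (x, y) -> (-x, -y)
(-6, 9) -> (6, -9)

(6, -9)


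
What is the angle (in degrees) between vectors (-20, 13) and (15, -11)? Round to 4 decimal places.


dot = -20*15 + 13*-11 = -443
|u| = 23.8537, |v| = 18.6011
cos(angle) = -0.9984
angle = 176.77 degrees

176.77 degrees


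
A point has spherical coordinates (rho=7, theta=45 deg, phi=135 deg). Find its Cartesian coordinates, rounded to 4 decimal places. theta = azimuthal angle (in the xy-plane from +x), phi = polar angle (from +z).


x = 7 * sin(135) * cos(45) = 3.5
y = 7 * sin(135) * sin(45) = 3.5
z = 7 * cos(135) = -4.9497

(3.5, 3.5, -4.9497)


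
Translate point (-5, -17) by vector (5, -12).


Translation: (x+dx, y+dy) = (-5+5, -17+-12) = (0, -29)

(0, -29)


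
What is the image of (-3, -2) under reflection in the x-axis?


Reflection across x-axis: (x, y) -> (x, -y)
(-3, -2) -> (-3, 2)

(-3, 2)


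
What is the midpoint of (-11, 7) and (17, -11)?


Midpoint = ((-11+17)/2, (7+-11)/2) = (3, -2)

(3, -2)


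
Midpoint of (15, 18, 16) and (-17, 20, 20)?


Midpoint = ((15+-17)/2, (18+20)/2, (16+20)/2) = (-1, 19, 18)

(-1, 19, 18)


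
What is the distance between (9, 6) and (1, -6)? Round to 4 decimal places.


d = sqrt((1-9)^2 + (-6-6)^2) = 14.4222

14.4222


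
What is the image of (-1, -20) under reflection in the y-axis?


Reflection across y-axis: (x, y) -> (-x, y)
(-1, -20) -> (1, -20)

(1, -20)


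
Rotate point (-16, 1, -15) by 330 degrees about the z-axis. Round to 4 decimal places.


x' = -16*cos(330) - 1*sin(330) = -13.3564
y' = -16*sin(330) + 1*cos(330) = 8.866
z' = -15

(-13.3564, 8.866, -15)


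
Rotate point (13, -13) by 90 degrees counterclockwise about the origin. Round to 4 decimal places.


x' = 13*cos(90) - -13*sin(90) = 13
y' = 13*sin(90) + -13*cos(90) = 13

(13, 13)


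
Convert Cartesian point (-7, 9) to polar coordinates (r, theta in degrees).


r = sqrt((-7)^2 + 9^2) = 11.4018
theta = atan2(9, -7) = 127.875 degrees

r = 11.4018, theta = 127.875 degrees


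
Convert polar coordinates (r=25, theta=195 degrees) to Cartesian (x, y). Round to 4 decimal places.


x = 25 * cos(195) = -24.1481
y = 25 * sin(195) = -6.4705

(-24.1481, -6.4705)


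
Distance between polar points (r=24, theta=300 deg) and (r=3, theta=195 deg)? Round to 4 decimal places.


d = sqrt(r1^2 + r2^2 - 2*r1*r2*cos(t2-t1))
d = sqrt(24^2 + 3^2 - 2*24*3*cos(195-300)) = 24.9453

24.9453


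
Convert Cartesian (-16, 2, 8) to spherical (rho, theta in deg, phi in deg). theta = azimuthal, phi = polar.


rho = sqrt((-16)^2 + 2^2 + 8^2) = 18
theta = atan2(2, -16) = 172.875 deg
phi = acos(8/18) = 63.6122 deg

rho = 18, theta = 172.875 deg, phi = 63.6122 deg


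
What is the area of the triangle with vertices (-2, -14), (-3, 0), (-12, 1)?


Area = |x1(y2-y3) + x2(y3-y1) + x3(y1-y2)| / 2
= |-2*(0-1) + -3*(1--14) + -12*(-14-0)| / 2
= 62.5

62.5


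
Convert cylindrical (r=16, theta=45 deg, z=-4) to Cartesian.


x = 16 * cos(45) = 11.3137
y = 16 * sin(45) = 11.3137
z = -4

(11.3137, 11.3137, -4)


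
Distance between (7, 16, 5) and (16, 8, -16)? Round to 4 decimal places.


d = sqrt((16-7)^2 + (8-16)^2 + (-16-5)^2) = 24.2074

24.2074


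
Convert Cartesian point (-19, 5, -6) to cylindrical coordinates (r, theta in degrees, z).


r = sqrt((-19)^2 + 5^2) = 19.6469
theta = atan2(5, -19) = 165.2564 deg
z = -6

r = 19.6469, theta = 165.2564 deg, z = -6


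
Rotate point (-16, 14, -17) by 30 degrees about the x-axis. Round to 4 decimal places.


x' = -16
y' = 14*cos(30) - -17*sin(30) = 20.6244
z' = 14*sin(30) + -17*cos(30) = -7.7224

(-16, 20.6244, -7.7224)


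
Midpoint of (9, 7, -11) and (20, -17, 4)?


Midpoint = ((9+20)/2, (7+-17)/2, (-11+4)/2) = (14.5, -5, -3.5)

(14.5, -5, -3.5)


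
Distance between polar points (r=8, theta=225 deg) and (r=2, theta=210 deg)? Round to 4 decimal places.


d = sqrt(r1^2 + r2^2 - 2*r1*r2*cos(t2-t1))
d = sqrt(8^2 + 2^2 - 2*8*2*cos(210-225)) = 6.0902

6.0902


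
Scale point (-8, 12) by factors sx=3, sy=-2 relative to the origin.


Scaling: (x*sx, y*sy) = (-8*3, 12*-2) = (-24, -24)

(-24, -24)


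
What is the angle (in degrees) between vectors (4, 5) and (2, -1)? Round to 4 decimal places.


dot = 4*2 + 5*-1 = 3
|u| = 6.4031, |v| = 2.2361
cos(angle) = 0.2095
angle = 77.9052 degrees

77.9052 degrees


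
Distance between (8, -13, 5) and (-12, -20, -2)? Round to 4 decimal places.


d = sqrt((-12-8)^2 + (-20--13)^2 + (-2-5)^2) = 22.3159

22.3159


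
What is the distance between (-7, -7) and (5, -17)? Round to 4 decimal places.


d = sqrt((5--7)^2 + (-17--7)^2) = 15.6205

15.6205


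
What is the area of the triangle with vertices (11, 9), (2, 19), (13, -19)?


Area = |x1(y2-y3) + x2(y3-y1) + x3(y1-y2)| / 2
= |11*(19--19) + 2*(-19-9) + 13*(9-19)| / 2
= 116

116


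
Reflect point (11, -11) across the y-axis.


Reflection across y-axis: (x, y) -> (-x, y)
(11, -11) -> (-11, -11)

(-11, -11)


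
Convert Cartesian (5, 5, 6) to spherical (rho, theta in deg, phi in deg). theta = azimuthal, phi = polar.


rho = sqrt(5^2 + 5^2 + 6^2) = 9.2736
theta = atan2(5, 5) = 45 deg
phi = acos(6/9.2736) = 49.6845 deg

rho = 9.2736, theta = 45 deg, phi = 49.6845 deg


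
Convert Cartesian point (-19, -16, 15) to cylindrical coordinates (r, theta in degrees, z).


r = sqrt((-19)^2 + (-16)^2) = 24.8395
theta = atan2(-16, -19) = 220.1009 deg
z = 15

r = 24.8395, theta = 220.1009 deg, z = 15


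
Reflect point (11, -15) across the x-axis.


Reflection across x-axis: (x, y) -> (x, -y)
(11, -15) -> (11, 15)

(11, 15)


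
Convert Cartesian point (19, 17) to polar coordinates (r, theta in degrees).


r = sqrt(19^2 + 17^2) = 25.4951
theta = atan2(17, 19) = 41.8202 degrees

r = 25.4951, theta = 41.8202 degrees


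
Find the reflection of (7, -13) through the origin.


Reflection through origin: (x, y) -> (-x, -y)
(7, -13) -> (-7, 13)

(-7, 13)


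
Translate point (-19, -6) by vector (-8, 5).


Translation: (x+dx, y+dy) = (-19+-8, -6+5) = (-27, -1)

(-27, -1)


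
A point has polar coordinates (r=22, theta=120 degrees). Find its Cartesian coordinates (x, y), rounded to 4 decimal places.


x = 22 * cos(120) = -11
y = 22 * sin(120) = 19.0526

(-11, 19.0526)


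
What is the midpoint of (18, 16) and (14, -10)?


Midpoint = ((18+14)/2, (16+-10)/2) = (16, 3)

(16, 3)


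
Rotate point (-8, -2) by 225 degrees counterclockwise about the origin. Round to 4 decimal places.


x' = -8*cos(225) - -2*sin(225) = 4.2426
y' = -8*sin(225) + -2*cos(225) = 7.0711

(4.2426, 7.0711)


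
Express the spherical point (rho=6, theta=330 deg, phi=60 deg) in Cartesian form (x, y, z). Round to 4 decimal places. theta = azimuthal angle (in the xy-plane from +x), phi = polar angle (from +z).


x = 6 * sin(60) * cos(330) = 4.5
y = 6 * sin(60) * sin(330) = -2.5981
z = 6 * cos(60) = 3

(4.5, -2.5981, 3)


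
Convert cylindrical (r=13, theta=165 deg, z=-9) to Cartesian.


x = 13 * cos(165) = -12.557
y = 13 * sin(165) = 3.3646
z = -9

(-12.557, 3.3646, -9)


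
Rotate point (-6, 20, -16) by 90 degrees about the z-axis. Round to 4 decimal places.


x' = -6*cos(90) - 20*sin(90) = -20
y' = -6*sin(90) + 20*cos(90) = -6
z' = -16

(-20, -6, -16)


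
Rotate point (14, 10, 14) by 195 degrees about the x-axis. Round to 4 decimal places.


x' = 14
y' = 10*cos(195) - 14*sin(195) = -6.0358
z' = 10*sin(195) + 14*cos(195) = -16.1112

(14, -6.0358, -16.1112)


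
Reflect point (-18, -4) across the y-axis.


Reflection across y-axis: (x, y) -> (-x, y)
(-18, -4) -> (18, -4)

(18, -4)


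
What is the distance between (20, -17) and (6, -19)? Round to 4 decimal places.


d = sqrt((6-20)^2 + (-19--17)^2) = 14.1421

14.1421


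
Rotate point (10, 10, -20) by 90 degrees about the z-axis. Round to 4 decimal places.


x' = 10*cos(90) - 10*sin(90) = -10
y' = 10*sin(90) + 10*cos(90) = 10
z' = -20

(-10, 10, -20)


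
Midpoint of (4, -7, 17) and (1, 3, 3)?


Midpoint = ((4+1)/2, (-7+3)/2, (17+3)/2) = (2.5, -2, 10)

(2.5, -2, 10)


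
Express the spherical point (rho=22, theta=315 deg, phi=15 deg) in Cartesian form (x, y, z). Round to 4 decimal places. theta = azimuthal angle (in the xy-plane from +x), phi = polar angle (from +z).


x = 22 * sin(15) * cos(315) = 4.0263
y = 22 * sin(15) * sin(315) = -4.0263
z = 22 * cos(15) = 21.2504

(4.0263, -4.0263, 21.2504)


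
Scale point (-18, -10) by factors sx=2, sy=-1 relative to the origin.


Scaling: (x*sx, y*sy) = (-18*2, -10*-1) = (-36, 10)

(-36, 10)


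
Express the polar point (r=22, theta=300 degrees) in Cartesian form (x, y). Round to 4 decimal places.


x = 22 * cos(300) = 11
y = 22 * sin(300) = -19.0526

(11, -19.0526)


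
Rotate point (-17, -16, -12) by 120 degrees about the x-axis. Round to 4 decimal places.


x' = -17
y' = -16*cos(120) - -12*sin(120) = 18.3923
z' = -16*sin(120) + -12*cos(120) = -7.8564

(-17, 18.3923, -7.8564)


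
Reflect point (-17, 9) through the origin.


Reflection through origin: (x, y) -> (-x, -y)
(-17, 9) -> (17, -9)

(17, -9)


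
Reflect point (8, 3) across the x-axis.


Reflection across x-axis: (x, y) -> (x, -y)
(8, 3) -> (8, -3)

(8, -3)
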